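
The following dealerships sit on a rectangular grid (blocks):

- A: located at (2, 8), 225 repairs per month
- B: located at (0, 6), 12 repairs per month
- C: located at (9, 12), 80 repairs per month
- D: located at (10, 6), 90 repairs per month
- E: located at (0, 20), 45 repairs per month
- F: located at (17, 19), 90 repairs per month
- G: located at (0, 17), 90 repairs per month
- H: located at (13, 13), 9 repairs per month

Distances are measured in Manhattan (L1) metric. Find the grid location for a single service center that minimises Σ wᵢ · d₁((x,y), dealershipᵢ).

Manhattan distance separates: Σwᵢ(|x−xᵢ|+|y−yᵢ|) = Σwᵢ|x−xᵢ| + Σwᵢ|y−yᵢ|, so x and y are optimised independently as 1-D weighted medians.
Total weight W = 641; half = 320.5.
x-coordinate, sorted with cumulative weight:
  x=0 (B, w=12) cum 12
  x=0 (E, w=45) cum 57
  x=0 (G, w=90) cum 147
  x=2 (A, w=225) cum 372  ← median
  x=9 (C, w=80) cum 452
  x=10 (D, w=90) cum 542
  x=13 (H, w=9) cum 551
  x=17 (F, w=90) cum 641
⇒ x* = 2
y-coordinate, sorted with cumulative weight:
  y=6 (B, w=12) cum 12
  y=6 (D, w=90) cum 102
  y=8 (A, w=225) cum 327  ← median
  y=12 (C, w=80) cum 407
  y=13 (H, w=9) cum 416
  y=17 (G, w=90) cum 506
  y=19 (F, w=90) cum 596
  y=20 (E, w=45) cum 641
⇒ y* = 8

(2, 8)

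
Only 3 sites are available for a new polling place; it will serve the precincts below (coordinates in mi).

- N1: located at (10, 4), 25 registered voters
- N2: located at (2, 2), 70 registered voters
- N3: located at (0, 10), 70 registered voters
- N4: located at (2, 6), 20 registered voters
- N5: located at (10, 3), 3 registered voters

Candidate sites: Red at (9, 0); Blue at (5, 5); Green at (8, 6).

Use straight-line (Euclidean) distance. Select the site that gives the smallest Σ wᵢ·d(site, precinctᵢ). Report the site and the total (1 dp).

Total weighted distance at each candidate:
  Red (9, 0): total = 1748.3
  Blue (5, 5): total = 998.8
  Green (8, 6): total = 1332.4
Minimum is at Blue with total 998.8 mi.

Blue, total 998.8 mi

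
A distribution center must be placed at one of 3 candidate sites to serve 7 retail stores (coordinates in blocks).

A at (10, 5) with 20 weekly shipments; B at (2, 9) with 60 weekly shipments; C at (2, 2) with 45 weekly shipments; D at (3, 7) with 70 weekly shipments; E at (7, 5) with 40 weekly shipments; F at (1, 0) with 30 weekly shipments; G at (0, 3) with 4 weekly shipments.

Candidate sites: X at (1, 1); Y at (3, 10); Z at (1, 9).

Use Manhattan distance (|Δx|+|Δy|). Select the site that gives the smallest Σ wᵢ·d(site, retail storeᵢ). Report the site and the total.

Z, total 1658 blocks

Total weighted distance at each candidate:
  X (1, 1): total = 1892
  Y (3, 10): total = 1735
  Z (1, 9): total = 1658
Minimum is at Z with total 1658 blocks.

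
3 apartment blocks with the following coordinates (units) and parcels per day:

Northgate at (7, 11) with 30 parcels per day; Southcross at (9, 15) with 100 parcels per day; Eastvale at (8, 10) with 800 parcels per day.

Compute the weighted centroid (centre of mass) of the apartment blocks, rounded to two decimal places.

The minimiser of Σwᵢ‖p−pᵢ‖² is the weighted centroid p* = (Σwᵢpᵢ)/(Σwᵢ).
Σwᵢ = 930.
Σwᵢxᵢ = 30·7 + 100·9 + 800·8 = 7510.
Σwᵢyᵢ = 30·11 + 100·15 + 800·10 = 9830.
x* = 7510/930 = 8.08, y* = 9830/930 = 10.57.

(8.08, 10.57)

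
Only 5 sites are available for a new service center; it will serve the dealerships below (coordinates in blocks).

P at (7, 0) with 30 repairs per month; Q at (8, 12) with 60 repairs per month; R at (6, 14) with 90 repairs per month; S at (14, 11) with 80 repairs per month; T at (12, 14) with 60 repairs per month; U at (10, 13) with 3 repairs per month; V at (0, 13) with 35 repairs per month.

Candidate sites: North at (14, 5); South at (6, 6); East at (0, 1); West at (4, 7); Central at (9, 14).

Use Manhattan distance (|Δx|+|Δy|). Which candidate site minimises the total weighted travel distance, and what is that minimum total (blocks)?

Total weighted distance at each candidate:
  North (14, 5): total = 4616
  South (6, 6): total = 3778
  East (0, 1): total = 6996
  West (4, 7): total = 4056
  Central (9, 14): total = 2106
Minimum is at Central with total 2106 blocks.

Central, total 2106 blocks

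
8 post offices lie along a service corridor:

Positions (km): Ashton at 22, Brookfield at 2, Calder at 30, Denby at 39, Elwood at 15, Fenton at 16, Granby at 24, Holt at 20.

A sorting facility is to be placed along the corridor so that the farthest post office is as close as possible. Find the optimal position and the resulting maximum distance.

The 1-center on a line is the midpoint of the two extreme points: leftmost at 2, rightmost at 39.
Optimal location = (2 + 39)/2 = 20.5; maximum distance = (39 − 2)/2 = 18.5.

location 20.5, max distance 18.5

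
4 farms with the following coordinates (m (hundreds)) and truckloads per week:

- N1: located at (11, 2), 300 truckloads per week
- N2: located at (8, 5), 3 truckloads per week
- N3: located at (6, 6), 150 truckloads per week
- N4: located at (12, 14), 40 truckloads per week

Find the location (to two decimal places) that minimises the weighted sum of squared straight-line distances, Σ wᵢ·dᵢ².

The minimiser of Σwᵢ‖p−pᵢ‖² is the weighted centroid p* = (Σwᵢpᵢ)/(Σwᵢ).
Σwᵢ = 493.
Σwᵢxᵢ = 300·11 + 3·8 + 150·6 + 40·12 = 4704.
Σwᵢyᵢ = 300·2 + 3·5 + 150·6 + 40·14 = 2075.
x* = 4704/493 = 9.54, y* = 2075/493 = 4.21.

(9.54, 4.21)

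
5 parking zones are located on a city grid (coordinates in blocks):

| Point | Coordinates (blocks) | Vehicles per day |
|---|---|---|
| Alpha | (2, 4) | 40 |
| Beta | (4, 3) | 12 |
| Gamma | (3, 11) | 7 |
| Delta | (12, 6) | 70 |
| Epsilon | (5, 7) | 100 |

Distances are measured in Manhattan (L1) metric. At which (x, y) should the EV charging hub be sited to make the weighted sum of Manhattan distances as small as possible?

Manhattan distance separates: Σwᵢ(|x−xᵢ|+|y−yᵢ|) = Σwᵢ|x−xᵢ| + Σwᵢ|y−yᵢ|, so x and y are optimised independently as 1-D weighted medians.
Total weight W = 229; half = 114.5.
x-coordinate, sorted with cumulative weight:
  x=2 (Alpha, w=40) cum 40
  x=3 (Gamma, w=7) cum 47
  x=4 (Beta, w=12) cum 59
  x=5 (Epsilon, w=100) cum 159  ← median
  x=12 (Delta, w=70) cum 229
⇒ x* = 5
y-coordinate, sorted with cumulative weight:
  y=3 (Beta, w=12) cum 12
  y=4 (Alpha, w=40) cum 52
  y=6 (Delta, w=70) cum 122  ← median
  y=7 (Epsilon, w=100) cum 222
  y=11 (Gamma, w=7) cum 229
⇒ y* = 6

(5, 6)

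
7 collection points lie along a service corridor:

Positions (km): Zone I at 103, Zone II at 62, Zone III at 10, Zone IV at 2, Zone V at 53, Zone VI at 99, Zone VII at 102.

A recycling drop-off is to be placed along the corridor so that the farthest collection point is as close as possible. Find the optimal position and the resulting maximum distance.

location 52.5, max distance 50.5

The 1-center on a line is the midpoint of the two extreme points: leftmost at 2, rightmost at 103.
Optimal location = (2 + 103)/2 = 52.5; maximum distance = (103 − 2)/2 = 50.5.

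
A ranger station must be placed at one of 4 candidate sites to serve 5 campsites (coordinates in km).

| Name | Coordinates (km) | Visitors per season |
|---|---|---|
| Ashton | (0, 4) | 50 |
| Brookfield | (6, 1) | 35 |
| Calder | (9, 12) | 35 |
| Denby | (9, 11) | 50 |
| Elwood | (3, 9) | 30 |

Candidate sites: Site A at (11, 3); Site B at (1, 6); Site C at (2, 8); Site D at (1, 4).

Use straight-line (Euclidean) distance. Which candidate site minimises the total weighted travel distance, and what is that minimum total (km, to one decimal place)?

Total weighted distance at each candidate:
  Site A (11, 3): total = 1775.7
  Site B (1, 6): total = 1289.2
  Site C (2, 8): total = 1211.2
  Site D (1, 4): total = 1343.1
Minimum is at Site C with total 1211.2 km.

Site C, total 1211.2 km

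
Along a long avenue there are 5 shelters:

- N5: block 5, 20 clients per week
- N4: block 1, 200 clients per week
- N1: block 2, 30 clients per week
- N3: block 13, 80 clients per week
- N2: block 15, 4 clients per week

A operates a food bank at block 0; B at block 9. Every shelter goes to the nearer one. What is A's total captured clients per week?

230

The indifferent point is the midpoint (0+9)/2 = 4.5; shelters left of it (closer to A at 0) go to A, those right go to B.
  N4 at 1 (w=200) → A
  N1 at 2 (w=30) → A
  N5 at 5 (w=20) → B
  N3 at 13 (w=80) → B
  N2 at 15 (w=4) → B
A captures 230; B captures 104.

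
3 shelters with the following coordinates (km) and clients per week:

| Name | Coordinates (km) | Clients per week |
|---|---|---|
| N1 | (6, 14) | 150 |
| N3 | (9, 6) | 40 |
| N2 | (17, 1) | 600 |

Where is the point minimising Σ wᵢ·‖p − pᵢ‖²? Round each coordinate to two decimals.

(14.51, 3.72)

The minimiser of Σwᵢ‖p−pᵢ‖² is the weighted centroid p* = (Σwᵢpᵢ)/(Σwᵢ).
Σwᵢ = 790.
Σwᵢxᵢ = 150·6 + 40·9 + 600·17 = 11460.
Σwᵢyᵢ = 150·14 + 40·6 + 600·1 = 2940.
x* = 11460/790 = 14.51, y* = 2940/790 = 3.72.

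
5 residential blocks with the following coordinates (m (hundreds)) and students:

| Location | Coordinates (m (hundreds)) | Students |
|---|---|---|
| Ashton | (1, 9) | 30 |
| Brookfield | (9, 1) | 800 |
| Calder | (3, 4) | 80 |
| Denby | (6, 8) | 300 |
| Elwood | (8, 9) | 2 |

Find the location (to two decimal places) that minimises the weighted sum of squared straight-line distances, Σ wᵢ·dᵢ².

(7.66, 3.14)

The minimiser of Σwᵢ‖p−pᵢ‖² is the weighted centroid p* = (Σwᵢpᵢ)/(Σwᵢ).
Σwᵢ = 1212.
Σwᵢxᵢ = 30·1 + 800·9 + 80·3 + 300·6 + 2·8 = 9286.
Σwᵢyᵢ = 30·9 + 800·1 + 80·4 + 300·8 + 2·9 = 3808.
x* = 9286/1212 = 7.66, y* = 3808/1212 = 3.14.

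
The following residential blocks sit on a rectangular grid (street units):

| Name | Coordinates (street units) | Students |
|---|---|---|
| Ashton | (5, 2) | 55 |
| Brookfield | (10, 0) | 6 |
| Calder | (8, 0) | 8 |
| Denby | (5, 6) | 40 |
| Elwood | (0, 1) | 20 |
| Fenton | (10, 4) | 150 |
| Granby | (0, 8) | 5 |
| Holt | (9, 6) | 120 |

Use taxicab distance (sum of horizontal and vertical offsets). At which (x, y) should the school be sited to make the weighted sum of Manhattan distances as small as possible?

(9, 4)

Manhattan distance separates: Σwᵢ(|x−xᵢ|+|y−yᵢ|) = Σwᵢ|x−xᵢ| + Σwᵢ|y−yᵢ|, so x and y are optimised independently as 1-D weighted medians.
Total weight W = 404; half = 202.
x-coordinate, sorted with cumulative weight:
  x=0 (Elwood, w=20) cum 20
  x=0 (Granby, w=5) cum 25
  x=5 (Ashton, w=55) cum 80
  x=5 (Denby, w=40) cum 120
  x=8 (Calder, w=8) cum 128
  x=9 (Holt, w=120) cum 248  ← median
  x=10 (Brookfield, w=6) cum 254
  x=10 (Fenton, w=150) cum 404
⇒ x* = 9
y-coordinate, sorted with cumulative weight:
  y=0 (Brookfield, w=6) cum 6
  y=0 (Calder, w=8) cum 14
  y=1 (Elwood, w=20) cum 34
  y=2 (Ashton, w=55) cum 89
  y=4 (Fenton, w=150) cum 239  ← median
  y=6 (Denby, w=40) cum 279
  y=6 (Holt, w=120) cum 399
  y=8 (Granby, w=5) cum 404
⇒ y* = 4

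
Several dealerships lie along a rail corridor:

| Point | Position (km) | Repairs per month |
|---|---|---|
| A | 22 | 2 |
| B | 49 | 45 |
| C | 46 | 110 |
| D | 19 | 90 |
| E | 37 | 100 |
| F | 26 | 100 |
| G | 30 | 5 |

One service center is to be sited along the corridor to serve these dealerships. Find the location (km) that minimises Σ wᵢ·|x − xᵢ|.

For a sum of weighted absolute distances on a line, the optimum is the weighted median (not the mean). Total weight W = 452; half-weight = 226.
Sort by position and accumulate weight:
  km 19 (D, w=90) → cum 90
  km 22 (A, w=2) → cum 92
  km 26 (F, w=100) → cum 192
  km 30 (G, w=5) → cum 197
  km 37 (E, w=100) → cum 297  ≥ 226 → median here
  km 46 (C, w=110) → cum 407
  km 49 (B, w=45) → cum 452
Optimal location: km 37.

x = 37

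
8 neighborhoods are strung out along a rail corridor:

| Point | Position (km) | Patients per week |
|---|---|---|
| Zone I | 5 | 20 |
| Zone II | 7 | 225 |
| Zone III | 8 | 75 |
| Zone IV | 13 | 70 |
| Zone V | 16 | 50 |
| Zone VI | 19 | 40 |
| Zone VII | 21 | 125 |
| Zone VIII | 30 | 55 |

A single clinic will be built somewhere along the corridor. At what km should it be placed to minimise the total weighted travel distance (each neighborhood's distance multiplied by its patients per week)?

x = 13

For a sum of weighted absolute distances on a line, the optimum is the weighted median (not the mean). Total weight W = 660; half-weight = 330.
Sort by position and accumulate weight:
  km 5 (Zone I, w=20) → cum 20
  km 7 (Zone II, w=225) → cum 245
  km 8 (Zone III, w=75) → cum 320
  km 13 (Zone IV, w=70) → cum 390  ≥ 330 → median here
  km 16 (Zone V, w=50) → cum 440
  km 19 (Zone VI, w=40) → cum 480
  km 21 (Zone VII, w=125) → cum 605
  km 30 (Zone VIII, w=55) → cum 660
Optimal location: km 13.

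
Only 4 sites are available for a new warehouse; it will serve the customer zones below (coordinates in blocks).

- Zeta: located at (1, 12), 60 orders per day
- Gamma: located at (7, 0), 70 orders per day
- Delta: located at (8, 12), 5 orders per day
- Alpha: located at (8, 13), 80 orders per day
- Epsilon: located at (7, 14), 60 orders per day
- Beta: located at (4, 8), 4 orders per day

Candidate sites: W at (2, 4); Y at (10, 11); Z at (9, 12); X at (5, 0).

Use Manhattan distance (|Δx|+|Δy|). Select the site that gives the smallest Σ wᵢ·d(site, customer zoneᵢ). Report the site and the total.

Total weighted distance at each candidate:
  W (2, 4): total = 3364
  Y (10, 11): total = 2311
  Z (9, 12): total = 1901
  X (5, 0): total = 3451
Minimum is at Z with total 1901 blocks.

Z, total 1901 blocks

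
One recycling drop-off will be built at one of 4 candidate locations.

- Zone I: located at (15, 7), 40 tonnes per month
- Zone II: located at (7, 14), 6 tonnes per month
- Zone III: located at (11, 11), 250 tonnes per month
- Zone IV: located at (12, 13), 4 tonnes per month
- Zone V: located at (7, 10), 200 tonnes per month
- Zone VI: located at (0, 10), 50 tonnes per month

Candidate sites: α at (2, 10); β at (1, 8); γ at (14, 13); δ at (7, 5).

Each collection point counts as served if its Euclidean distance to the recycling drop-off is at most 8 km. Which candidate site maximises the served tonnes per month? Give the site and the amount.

Coverage radius r = 8 km; a point is covered iff (Δx)²+(Δy)² ≤ 8² = 64.
  α (2, 10): covers {Zone II, Zone V, Zone VI} → 256
  β (1, 8): covers {Zone V, Zone VI} → 250
  γ (14, 13): covers {Zone I, Zone II, Zone III, Zone IV, Zone V} → 500
  δ (7, 5): covers {Zone III, Zone V} → 450
Maximum coverage at γ: 500 tonnes per month.

γ, covering 500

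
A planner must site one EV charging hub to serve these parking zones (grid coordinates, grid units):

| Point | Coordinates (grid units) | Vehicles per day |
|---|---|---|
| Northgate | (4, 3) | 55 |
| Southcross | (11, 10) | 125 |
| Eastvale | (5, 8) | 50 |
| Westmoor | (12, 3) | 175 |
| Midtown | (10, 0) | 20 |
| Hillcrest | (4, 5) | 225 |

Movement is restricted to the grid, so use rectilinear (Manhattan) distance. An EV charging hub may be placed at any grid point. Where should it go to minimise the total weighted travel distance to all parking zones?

Manhattan distance separates: Σwᵢ(|x−xᵢ|+|y−yᵢ|) = Σwᵢ|x−xᵢ| + Σwᵢ|y−yᵢ|, so x and y are optimised independently as 1-D weighted medians.
Total weight W = 650; half = 325.
x-coordinate, sorted with cumulative weight:
  x=4 (Northgate, w=55) cum 55
  x=4 (Hillcrest, w=225) cum 280
  x=5 (Eastvale, w=50) cum 330  ← median
  x=10 (Midtown, w=20) cum 350
  x=11 (Southcross, w=125) cum 475
  x=12 (Westmoor, w=175) cum 650
⇒ x* = 5
y-coordinate, sorted with cumulative weight:
  y=0 (Midtown, w=20) cum 20
  y=3 (Northgate, w=55) cum 75
  y=3 (Westmoor, w=175) cum 250
  y=5 (Hillcrest, w=225) cum 475  ← median
  y=8 (Eastvale, w=50) cum 525
  y=10 (Southcross, w=125) cum 650
⇒ y* = 5

(5, 5)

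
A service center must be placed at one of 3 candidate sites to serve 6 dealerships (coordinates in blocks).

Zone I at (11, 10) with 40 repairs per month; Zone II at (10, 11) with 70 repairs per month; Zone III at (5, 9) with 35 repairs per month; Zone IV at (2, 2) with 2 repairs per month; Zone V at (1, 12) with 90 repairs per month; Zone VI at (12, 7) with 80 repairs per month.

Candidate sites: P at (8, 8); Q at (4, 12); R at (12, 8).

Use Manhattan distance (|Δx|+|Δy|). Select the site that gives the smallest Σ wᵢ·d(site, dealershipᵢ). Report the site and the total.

Total weighted distance at each candidate:
  P (8, 8): total = 2104
  Q (4, 12): total = 2324
  R (12, 8): total = 2212
Minimum is at P with total 2104 blocks.

P, total 2104 blocks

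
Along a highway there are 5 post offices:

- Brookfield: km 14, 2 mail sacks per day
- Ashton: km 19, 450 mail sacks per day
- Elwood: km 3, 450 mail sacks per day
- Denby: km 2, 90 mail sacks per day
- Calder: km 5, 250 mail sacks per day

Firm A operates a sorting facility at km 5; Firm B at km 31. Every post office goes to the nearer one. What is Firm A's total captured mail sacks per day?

The indifferent point is the midpoint (5+31)/2 = 18; post offices left of it (closer to Firm A at 5) go to Firm A, those right go to Firm B.
  Denby at 2 (w=90) → Firm A
  Elwood at 3 (w=450) → Firm A
  Calder at 5 (w=250) → Firm A
  Brookfield at 14 (w=2) → Firm A
  Ashton at 19 (w=450) → Firm B
Firm A captures 792; Firm B captures 450.

792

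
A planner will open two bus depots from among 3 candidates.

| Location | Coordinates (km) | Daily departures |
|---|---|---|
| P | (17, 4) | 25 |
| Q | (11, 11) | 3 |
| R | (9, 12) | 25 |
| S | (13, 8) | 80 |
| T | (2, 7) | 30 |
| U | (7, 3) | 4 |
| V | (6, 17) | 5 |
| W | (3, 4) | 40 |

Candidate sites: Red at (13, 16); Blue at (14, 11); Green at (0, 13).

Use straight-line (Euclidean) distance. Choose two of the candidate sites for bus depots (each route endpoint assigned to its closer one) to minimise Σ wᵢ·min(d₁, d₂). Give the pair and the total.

Evaluate every pair (each demand assigned to the nearer of the two):
  {Blue, Green}: total = 1227.6
  {Red, Blue}: total = 1558.7
  {Red, Green}: total = 1767.2
Best pair: {Blue, Green} with total 1227.6.

{Blue, Green}, total 1227.6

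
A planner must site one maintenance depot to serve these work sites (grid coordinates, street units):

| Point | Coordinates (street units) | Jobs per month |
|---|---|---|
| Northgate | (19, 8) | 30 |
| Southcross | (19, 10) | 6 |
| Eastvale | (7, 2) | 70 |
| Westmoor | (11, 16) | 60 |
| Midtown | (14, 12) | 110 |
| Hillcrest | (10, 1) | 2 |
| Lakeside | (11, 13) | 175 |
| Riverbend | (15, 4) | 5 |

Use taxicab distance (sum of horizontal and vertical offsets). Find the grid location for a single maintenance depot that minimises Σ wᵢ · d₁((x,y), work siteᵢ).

Manhattan distance separates: Σwᵢ(|x−xᵢ|+|y−yᵢ|) = Σwᵢ|x−xᵢ| + Σwᵢ|y−yᵢ|, so x and y are optimised independently as 1-D weighted medians.
Total weight W = 458; half = 229.
x-coordinate, sorted with cumulative weight:
  x=7 (Eastvale, w=70) cum 70
  x=10 (Hillcrest, w=2) cum 72
  x=11 (Westmoor, w=60) cum 132
  x=11 (Lakeside, w=175) cum 307  ← median
  x=14 (Midtown, w=110) cum 417
  x=15 (Riverbend, w=5) cum 422
  x=19 (Northgate, w=30) cum 452
  x=19 (Southcross, w=6) cum 458
⇒ x* = 11
y-coordinate, sorted with cumulative weight:
  y=1 (Hillcrest, w=2) cum 2
  y=2 (Eastvale, w=70) cum 72
  y=4 (Riverbend, w=5) cum 77
  y=8 (Northgate, w=30) cum 107
  y=10 (Southcross, w=6) cum 113
  y=12 (Midtown, w=110) cum 223
  y=13 (Lakeside, w=175) cum 398  ← median
  y=16 (Westmoor, w=60) cum 458
⇒ y* = 13

(11, 13)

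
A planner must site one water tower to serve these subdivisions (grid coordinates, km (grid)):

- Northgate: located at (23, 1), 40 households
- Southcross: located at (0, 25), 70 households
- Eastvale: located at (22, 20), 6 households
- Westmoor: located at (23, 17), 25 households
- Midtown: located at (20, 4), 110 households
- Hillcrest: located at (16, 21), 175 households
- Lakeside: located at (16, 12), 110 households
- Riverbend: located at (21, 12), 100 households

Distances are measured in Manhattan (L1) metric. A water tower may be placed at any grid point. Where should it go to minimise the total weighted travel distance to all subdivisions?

Manhattan distance separates: Σwᵢ(|x−xᵢ|+|y−yᵢ|) = Σwᵢ|x−xᵢ| + Σwᵢ|y−yᵢ|, so x and y are optimised independently as 1-D weighted medians.
Total weight W = 636; half = 318.
x-coordinate, sorted with cumulative weight:
  x=0 (Southcross, w=70) cum 70
  x=16 (Hillcrest, w=175) cum 245
  x=16 (Lakeside, w=110) cum 355  ← median
  x=20 (Midtown, w=110) cum 465
  x=21 (Riverbend, w=100) cum 565
  x=22 (Eastvale, w=6) cum 571
  x=23 (Northgate, w=40) cum 611
  x=23 (Westmoor, w=25) cum 636
⇒ x* = 16
y-coordinate, sorted with cumulative weight:
  y=1 (Northgate, w=40) cum 40
  y=4 (Midtown, w=110) cum 150
  y=12 (Lakeside, w=110) cum 260
  y=12 (Riverbend, w=100) cum 360  ← median
  y=17 (Westmoor, w=25) cum 385
  y=20 (Eastvale, w=6) cum 391
  y=21 (Hillcrest, w=175) cum 566
  y=25 (Southcross, w=70) cum 636
⇒ y* = 12

(16, 12)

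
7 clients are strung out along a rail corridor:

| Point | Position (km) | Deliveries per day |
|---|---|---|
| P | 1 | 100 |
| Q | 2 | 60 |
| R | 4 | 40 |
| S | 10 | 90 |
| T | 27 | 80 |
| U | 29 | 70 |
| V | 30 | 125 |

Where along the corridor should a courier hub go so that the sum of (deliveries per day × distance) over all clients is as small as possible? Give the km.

For a sum of weighted absolute distances on a line, the optimum is the weighted median (not the mean). Total weight W = 565; half-weight = 282.5.
Sort by position and accumulate weight:
  km 1 (P, w=100) → cum 100
  km 2 (Q, w=60) → cum 160
  km 4 (R, w=40) → cum 200
  km 10 (S, w=90) → cum 290  ≥ 282.5 → median here
  km 27 (T, w=80) → cum 370
  km 29 (U, w=70) → cum 440
  km 30 (V, w=125) → cum 565
Optimal location: km 10.

x = 10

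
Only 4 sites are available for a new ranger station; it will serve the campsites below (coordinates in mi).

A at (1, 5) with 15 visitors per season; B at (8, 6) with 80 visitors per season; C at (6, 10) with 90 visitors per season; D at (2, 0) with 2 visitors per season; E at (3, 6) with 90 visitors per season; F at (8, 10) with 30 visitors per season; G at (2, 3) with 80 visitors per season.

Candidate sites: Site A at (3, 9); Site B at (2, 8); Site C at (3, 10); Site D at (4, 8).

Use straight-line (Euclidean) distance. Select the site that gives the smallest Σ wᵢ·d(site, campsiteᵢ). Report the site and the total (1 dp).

Total weighted distance at each candidate:
  Site A (3, 9): total = 1745.9
  Site B (2, 8): total = 1762.9
  Site C (3, 10): total = 1958.8
  Site D (4, 8): total = 1458.7
Minimum is at Site D with total 1458.7 mi.

Site D, total 1458.7 mi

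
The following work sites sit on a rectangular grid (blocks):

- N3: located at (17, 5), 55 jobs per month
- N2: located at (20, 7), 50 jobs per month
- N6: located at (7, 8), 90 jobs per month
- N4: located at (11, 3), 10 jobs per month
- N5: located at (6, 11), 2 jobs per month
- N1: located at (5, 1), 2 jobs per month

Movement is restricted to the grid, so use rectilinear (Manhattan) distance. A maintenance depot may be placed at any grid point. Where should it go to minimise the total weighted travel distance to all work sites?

(17, 7)

Manhattan distance separates: Σwᵢ(|x−xᵢ|+|y−yᵢ|) = Σwᵢ|x−xᵢ| + Σwᵢ|y−yᵢ|, so x and y are optimised independently as 1-D weighted medians.
Total weight W = 209; half = 104.5.
x-coordinate, sorted with cumulative weight:
  x=5 (N1, w=2) cum 2
  x=6 (N5, w=2) cum 4
  x=7 (N6, w=90) cum 94
  x=11 (N4, w=10) cum 104
  x=17 (N3, w=55) cum 159  ← median
  x=20 (N2, w=50) cum 209
⇒ x* = 17
y-coordinate, sorted with cumulative weight:
  y=1 (N1, w=2) cum 2
  y=3 (N4, w=10) cum 12
  y=5 (N3, w=55) cum 67
  y=7 (N2, w=50) cum 117  ← median
  y=8 (N6, w=90) cum 207
  y=11 (N5, w=2) cum 209
⇒ y* = 7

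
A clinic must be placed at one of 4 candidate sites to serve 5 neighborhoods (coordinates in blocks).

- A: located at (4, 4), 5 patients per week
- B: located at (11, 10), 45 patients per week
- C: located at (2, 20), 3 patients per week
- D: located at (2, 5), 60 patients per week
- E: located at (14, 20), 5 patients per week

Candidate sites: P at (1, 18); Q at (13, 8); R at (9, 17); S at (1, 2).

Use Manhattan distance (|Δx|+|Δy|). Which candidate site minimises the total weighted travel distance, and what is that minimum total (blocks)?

Total weighted distance at each candidate:
  P (1, 18): total = 1819
  Q (13, 8): total = 1219
  R (9, 17): total = 1705
  S (1, 2): total = 1287
Minimum is at Q with total 1219 blocks.

Q, total 1219 blocks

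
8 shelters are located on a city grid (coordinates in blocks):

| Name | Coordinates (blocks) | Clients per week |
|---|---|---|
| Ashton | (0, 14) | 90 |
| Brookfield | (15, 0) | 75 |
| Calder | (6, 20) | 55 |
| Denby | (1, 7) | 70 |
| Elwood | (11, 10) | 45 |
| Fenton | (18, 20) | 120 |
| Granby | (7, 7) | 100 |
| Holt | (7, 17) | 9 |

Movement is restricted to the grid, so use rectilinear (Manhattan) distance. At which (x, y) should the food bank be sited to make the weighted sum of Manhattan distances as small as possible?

Manhattan distance separates: Σwᵢ(|x−xᵢ|+|y−yᵢ|) = Σwᵢ|x−xᵢ| + Σwᵢ|y−yᵢ|, so x and y are optimised independently as 1-D weighted medians.
Total weight W = 564; half = 282.
x-coordinate, sorted with cumulative weight:
  x=0 (Ashton, w=90) cum 90
  x=1 (Denby, w=70) cum 160
  x=6 (Calder, w=55) cum 215
  x=7 (Granby, w=100) cum 315  ← median
  x=7 (Holt, w=9) cum 324
  x=11 (Elwood, w=45) cum 369
  x=15 (Brookfield, w=75) cum 444
  x=18 (Fenton, w=120) cum 564
⇒ x* = 7
y-coordinate, sorted with cumulative weight:
  y=0 (Brookfield, w=75) cum 75
  y=7 (Denby, w=70) cum 145
  y=7 (Granby, w=100) cum 245
  y=10 (Elwood, w=45) cum 290  ← median
  y=14 (Ashton, w=90) cum 380
  y=17 (Holt, w=9) cum 389
  y=20 (Calder, w=55) cum 444
  y=20 (Fenton, w=120) cum 564
⇒ y* = 10

(7, 10)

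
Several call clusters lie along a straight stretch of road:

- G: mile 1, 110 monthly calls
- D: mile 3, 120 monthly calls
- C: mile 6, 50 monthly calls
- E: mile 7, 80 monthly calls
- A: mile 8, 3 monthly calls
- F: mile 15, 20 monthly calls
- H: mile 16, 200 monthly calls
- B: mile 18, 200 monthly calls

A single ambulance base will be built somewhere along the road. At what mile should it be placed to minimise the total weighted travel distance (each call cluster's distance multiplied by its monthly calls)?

x = 16

For a sum of weighted absolute distances on a line, the optimum is the weighted median (not the mean). Total weight W = 783; half-weight = 391.5.
Sort by position and accumulate weight:
  mile 1 (G, w=110) → cum 110
  mile 3 (D, w=120) → cum 230
  mile 6 (C, w=50) → cum 280
  mile 7 (E, w=80) → cum 360
  mile 8 (A, w=3) → cum 363
  mile 15 (F, w=20) → cum 383
  mile 16 (H, w=200) → cum 583  ≥ 391.5 → median here
  mile 18 (B, w=200) → cum 783
Optimal location: mile 16.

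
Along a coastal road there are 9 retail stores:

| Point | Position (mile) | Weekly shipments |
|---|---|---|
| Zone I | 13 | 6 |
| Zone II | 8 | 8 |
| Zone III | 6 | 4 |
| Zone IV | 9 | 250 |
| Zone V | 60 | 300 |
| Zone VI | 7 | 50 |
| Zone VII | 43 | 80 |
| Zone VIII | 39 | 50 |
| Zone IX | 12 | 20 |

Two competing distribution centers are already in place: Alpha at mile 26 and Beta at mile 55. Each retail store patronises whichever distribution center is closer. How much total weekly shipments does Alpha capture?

The indifferent point is the midpoint (26+55)/2 = 40.5; retail stores left of it (closer to Alpha at 26) go to Alpha, those right go to Beta.
  Zone III at 6 (w=4) → Alpha
  Zone VI at 7 (w=50) → Alpha
  Zone II at 8 (w=8) → Alpha
  Zone IV at 9 (w=250) → Alpha
  Zone IX at 12 (w=20) → Alpha
  Zone I at 13 (w=6) → Alpha
  Zone VIII at 39 (w=50) → Alpha
  Zone VII at 43 (w=80) → Beta
  Zone V at 60 (w=300) → Beta
Alpha captures 388; Beta captures 380.

388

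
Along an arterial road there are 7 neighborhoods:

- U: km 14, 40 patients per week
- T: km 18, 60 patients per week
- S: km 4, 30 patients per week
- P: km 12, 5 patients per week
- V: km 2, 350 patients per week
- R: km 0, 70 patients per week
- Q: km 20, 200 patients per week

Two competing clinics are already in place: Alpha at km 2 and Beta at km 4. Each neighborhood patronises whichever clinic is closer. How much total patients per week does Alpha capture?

The indifferent point is the midpoint (2+4)/2 = 3; neighborhoods left of it (closer to Alpha at 2) go to Alpha, those right go to Beta.
  R at 0 (w=70) → Alpha
  V at 2 (w=350) → Alpha
  S at 4 (w=30) → Beta
  P at 12 (w=5) → Beta
  U at 14 (w=40) → Beta
  T at 18 (w=60) → Beta
  Q at 20 (w=200) → Beta
Alpha captures 420; Beta captures 335.

420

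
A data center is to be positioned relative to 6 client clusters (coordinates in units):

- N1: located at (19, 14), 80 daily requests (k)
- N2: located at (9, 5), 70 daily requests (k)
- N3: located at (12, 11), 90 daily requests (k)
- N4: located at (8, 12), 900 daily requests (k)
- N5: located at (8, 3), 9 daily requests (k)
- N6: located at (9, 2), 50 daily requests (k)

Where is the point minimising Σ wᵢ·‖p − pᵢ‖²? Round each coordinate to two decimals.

(9.13, 11.17)

The minimiser of Σwᵢ‖p−pᵢ‖² is the weighted centroid p* = (Σwᵢpᵢ)/(Σwᵢ).
Σwᵢ = 1199.
Σwᵢxᵢ = 80·19 + 70·9 + 90·12 + 900·8 + 9·8 + 50·9 = 10952.
Σwᵢyᵢ = 80·14 + 70·5 + 90·11 + 900·12 + 9·3 + 50·2 = 13387.
x* = 10952/1199 = 9.13, y* = 13387/1199 = 11.17.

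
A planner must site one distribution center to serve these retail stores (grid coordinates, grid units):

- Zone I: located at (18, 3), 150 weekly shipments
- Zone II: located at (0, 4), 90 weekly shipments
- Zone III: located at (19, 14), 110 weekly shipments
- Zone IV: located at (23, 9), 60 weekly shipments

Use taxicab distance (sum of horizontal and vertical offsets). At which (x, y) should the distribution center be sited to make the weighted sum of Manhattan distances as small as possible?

(18, 4)

Manhattan distance separates: Σwᵢ(|x−xᵢ|+|y−yᵢ|) = Σwᵢ|x−xᵢ| + Σwᵢ|y−yᵢ|, so x and y are optimised independently as 1-D weighted medians.
Total weight W = 410; half = 205.
x-coordinate, sorted with cumulative weight:
  x=0 (Zone II, w=90) cum 90
  x=18 (Zone I, w=150) cum 240  ← median
  x=19 (Zone III, w=110) cum 350
  x=23 (Zone IV, w=60) cum 410
⇒ x* = 18
y-coordinate, sorted with cumulative weight:
  y=3 (Zone I, w=150) cum 150
  y=4 (Zone II, w=90) cum 240  ← median
  y=9 (Zone IV, w=60) cum 300
  y=14 (Zone III, w=110) cum 410
⇒ y* = 4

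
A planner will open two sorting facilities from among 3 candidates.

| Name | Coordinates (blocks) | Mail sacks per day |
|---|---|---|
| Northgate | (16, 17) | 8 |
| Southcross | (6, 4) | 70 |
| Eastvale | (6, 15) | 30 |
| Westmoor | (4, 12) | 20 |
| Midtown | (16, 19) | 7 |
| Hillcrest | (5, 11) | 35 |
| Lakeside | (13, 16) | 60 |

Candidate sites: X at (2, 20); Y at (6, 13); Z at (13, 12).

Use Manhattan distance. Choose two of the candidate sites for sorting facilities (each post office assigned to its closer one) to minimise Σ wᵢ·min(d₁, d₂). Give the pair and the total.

Evaluate every pair (each demand assigned to the nearer of the two):
  {Y, Z}: total = 1229
  {X, Y}: total = 1672
  {X, Z}: total = 2189
Best pair: {Y, Z} with total 1229.

{Y, Z}, total 1229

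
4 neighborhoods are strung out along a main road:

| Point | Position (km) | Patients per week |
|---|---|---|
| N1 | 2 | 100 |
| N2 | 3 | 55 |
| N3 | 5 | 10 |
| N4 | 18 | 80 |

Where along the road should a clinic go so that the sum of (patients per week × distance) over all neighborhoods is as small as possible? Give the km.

For a sum of weighted absolute distances on a line, the optimum is the weighted median (not the mean). Total weight W = 245; half-weight = 122.5.
Sort by position and accumulate weight:
  km 2 (N1, w=100) → cum 100
  km 3 (N2, w=55) → cum 155  ≥ 122.5 → median here
  km 5 (N3, w=10) → cum 165
  km 18 (N4, w=80) → cum 245
Optimal location: km 3.

x = 3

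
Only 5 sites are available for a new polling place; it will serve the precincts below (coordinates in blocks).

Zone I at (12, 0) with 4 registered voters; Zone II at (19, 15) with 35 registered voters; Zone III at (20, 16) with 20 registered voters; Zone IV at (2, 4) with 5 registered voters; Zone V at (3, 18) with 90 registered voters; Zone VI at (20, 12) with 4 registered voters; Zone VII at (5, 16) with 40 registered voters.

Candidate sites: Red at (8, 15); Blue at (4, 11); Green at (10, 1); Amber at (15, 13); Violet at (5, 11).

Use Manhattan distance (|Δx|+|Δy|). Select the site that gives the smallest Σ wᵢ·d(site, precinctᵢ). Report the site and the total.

Total weighted distance at each candidate:
  Red (8, 15): total = 1746
  Blue (4, 11): total = 2234
  Green (10, 1): total = 4416
  Amber (15, 13): total = 2618
  Violet (5, 11): total = 2226
Minimum is at Red with total 1746 blocks.

Red, total 1746 blocks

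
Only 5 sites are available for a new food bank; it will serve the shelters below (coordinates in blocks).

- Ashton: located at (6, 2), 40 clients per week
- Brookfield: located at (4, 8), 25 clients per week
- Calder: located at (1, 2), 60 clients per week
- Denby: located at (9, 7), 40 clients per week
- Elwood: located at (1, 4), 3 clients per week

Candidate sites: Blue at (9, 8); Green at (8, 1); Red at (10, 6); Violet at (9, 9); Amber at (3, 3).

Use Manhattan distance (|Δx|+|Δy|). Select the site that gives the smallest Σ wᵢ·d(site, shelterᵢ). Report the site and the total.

Amber, total 899 blocks

Total weighted distance at each candidate:
  Blue (9, 8): total = 1401
  Green (8, 1): total = 1185
  Red (10, 6): total = 1413
  Violet (9, 9): total = 1569
  Amber (3, 3): total = 899
Minimum is at Amber with total 899 blocks.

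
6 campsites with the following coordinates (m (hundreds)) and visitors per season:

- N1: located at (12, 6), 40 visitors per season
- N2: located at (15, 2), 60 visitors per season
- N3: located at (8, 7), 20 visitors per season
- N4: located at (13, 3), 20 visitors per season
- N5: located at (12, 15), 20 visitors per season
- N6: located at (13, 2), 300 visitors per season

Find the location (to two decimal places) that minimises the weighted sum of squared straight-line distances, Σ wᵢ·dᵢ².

(12.91, 3.17)

The minimiser of Σwᵢ‖p−pᵢ‖² is the weighted centroid p* = (Σwᵢpᵢ)/(Σwᵢ).
Σwᵢ = 460.
Σwᵢxᵢ = 40·12 + 60·15 + 20·8 + 20·13 + 20·12 + 300·13 = 5940.
Σwᵢyᵢ = 40·6 + 60·2 + 20·7 + 20·3 + 20·15 + 300·2 = 1460.
x* = 5940/460 = 12.91, y* = 1460/460 = 3.17.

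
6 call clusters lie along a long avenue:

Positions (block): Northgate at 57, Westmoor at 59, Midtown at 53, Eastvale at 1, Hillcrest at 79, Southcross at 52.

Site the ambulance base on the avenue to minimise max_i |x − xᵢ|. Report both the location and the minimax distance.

The 1-center on a line is the midpoint of the two extreme points: leftmost at 1, rightmost at 79.
Optimal location = (1 + 79)/2 = 40; maximum distance = (79 − 1)/2 = 39.

location 40, max distance 39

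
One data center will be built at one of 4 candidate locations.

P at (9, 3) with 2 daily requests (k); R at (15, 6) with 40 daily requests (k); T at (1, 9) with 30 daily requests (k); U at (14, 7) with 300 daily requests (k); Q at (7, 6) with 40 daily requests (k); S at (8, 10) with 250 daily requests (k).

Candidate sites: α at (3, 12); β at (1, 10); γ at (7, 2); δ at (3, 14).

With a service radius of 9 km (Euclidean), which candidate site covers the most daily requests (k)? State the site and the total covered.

Coverage radius r = 9 km; a point is covered iff (Δx)²+(Δy)² ≤ 9² = 81.
  α (3, 12): covers {T, Q, S} → 320
  β (1, 10): covers {T, Q, S} → 320
  γ (7, 2): covers {P, R, U, Q, S} → 632
  δ (3, 14): covers {T, Q, S} → 320
Maximum coverage at γ: 632 daily requests (k).

γ, covering 632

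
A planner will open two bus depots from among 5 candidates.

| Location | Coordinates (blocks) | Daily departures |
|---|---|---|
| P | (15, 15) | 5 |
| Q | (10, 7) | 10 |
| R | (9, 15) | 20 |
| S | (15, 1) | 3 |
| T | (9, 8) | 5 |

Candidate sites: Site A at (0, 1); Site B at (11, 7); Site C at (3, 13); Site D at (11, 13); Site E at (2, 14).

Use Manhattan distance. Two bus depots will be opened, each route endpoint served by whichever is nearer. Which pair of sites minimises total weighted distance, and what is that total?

{Site B, Site D}, total 165

Evaluate every pair (each demand assigned to the nearer of the two):
  {Site B, Site D}: total = 165
  {Site A, Site D}: total = 260
  {Site C, Site D}: total = 263
  {Site D, Site E}: total = 263
  {Site B, Site C}: total = 275
  {Site B, Site E}: total = 275
  {Site A, Site B}: total = 315
  {Site A, Site C}: total = 460
  {Site C, Site E}: total = 487
  {Site A, Site E}: total = 490
Best pair: {Site B, Site D} with total 165.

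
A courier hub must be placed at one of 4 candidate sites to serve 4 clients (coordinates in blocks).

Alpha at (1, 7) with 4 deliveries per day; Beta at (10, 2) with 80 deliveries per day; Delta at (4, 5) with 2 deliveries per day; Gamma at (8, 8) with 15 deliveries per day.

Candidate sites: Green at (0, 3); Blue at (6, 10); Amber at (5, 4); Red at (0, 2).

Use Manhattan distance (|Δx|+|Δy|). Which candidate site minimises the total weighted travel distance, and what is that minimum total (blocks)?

Total weighted distance at each candidate:
  Green (0, 3): total = 1107
  Blue (6, 10): total = 1066
  Amber (5, 4): total = 697
  Red (0, 2): total = 1048
Minimum is at Amber with total 697 blocks.

Amber, total 697 blocks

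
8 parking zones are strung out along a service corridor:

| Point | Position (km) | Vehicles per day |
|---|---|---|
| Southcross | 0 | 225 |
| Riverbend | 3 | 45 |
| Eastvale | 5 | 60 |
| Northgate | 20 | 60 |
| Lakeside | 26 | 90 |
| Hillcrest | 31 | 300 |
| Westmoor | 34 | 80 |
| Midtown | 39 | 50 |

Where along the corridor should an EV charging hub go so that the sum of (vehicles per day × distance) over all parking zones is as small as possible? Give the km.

x = 26

For a sum of weighted absolute distances on a line, the optimum is the weighted median (not the mean). Total weight W = 910; half-weight = 455.
Sort by position and accumulate weight:
  km 0 (Southcross, w=225) → cum 225
  km 3 (Riverbend, w=45) → cum 270
  km 5 (Eastvale, w=60) → cum 330
  km 20 (Northgate, w=60) → cum 390
  km 26 (Lakeside, w=90) → cum 480  ≥ 455 → median here
  km 31 (Hillcrest, w=300) → cum 780
  km 34 (Westmoor, w=80) → cum 860
  km 39 (Midtown, w=50) → cum 910
Optimal location: km 26.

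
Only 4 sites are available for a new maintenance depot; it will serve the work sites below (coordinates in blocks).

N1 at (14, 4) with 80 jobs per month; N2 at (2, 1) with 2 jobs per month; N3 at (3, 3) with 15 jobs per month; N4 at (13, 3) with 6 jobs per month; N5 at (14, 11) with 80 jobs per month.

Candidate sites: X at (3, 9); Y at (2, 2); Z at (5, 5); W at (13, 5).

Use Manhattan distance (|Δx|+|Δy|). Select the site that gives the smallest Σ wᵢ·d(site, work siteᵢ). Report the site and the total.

W, total 942 blocks

Total weighted distance at each candidate:
  X (3, 9): total = 2524
  Y (2, 2): total = 2904
  Z (5, 5): total = 2134
  W (13, 5): total = 942
Minimum is at W with total 942 blocks.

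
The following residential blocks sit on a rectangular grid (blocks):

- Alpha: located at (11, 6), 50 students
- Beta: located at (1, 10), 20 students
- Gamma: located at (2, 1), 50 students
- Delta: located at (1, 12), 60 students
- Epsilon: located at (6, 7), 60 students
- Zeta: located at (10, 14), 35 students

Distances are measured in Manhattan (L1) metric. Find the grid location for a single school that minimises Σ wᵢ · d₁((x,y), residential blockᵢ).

(6, 7)

Manhattan distance separates: Σwᵢ(|x−xᵢ|+|y−yᵢ|) = Σwᵢ|x−xᵢ| + Σwᵢ|y−yᵢ|, so x and y are optimised independently as 1-D weighted medians.
Total weight W = 275; half = 137.5.
x-coordinate, sorted with cumulative weight:
  x=1 (Beta, w=20) cum 20
  x=1 (Delta, w=60) cum 80
  x=2 (Gamma, w=50) cum 130
  x=6 (Epsilon, w=60) cum 190  ← median
  x=10 (Zeta, w=35) cum 225
  x=11 (Alpha, w=50) cum 275
⇒ x* = 6
y-coordinate, sorted with cumulative weight:
  y=1 (Gamma, w=50) cum 50
  y=6 (Alpha, w=50) cum 100
  y=7 (Epsilon, w=60) cum 160  ← median
  y=10 (Beta, w=20) cum 180
  y=12 (Delta, w=60) cum 240
  y=14 (Zeta, w=35) cum 275
⇒ y* = 7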